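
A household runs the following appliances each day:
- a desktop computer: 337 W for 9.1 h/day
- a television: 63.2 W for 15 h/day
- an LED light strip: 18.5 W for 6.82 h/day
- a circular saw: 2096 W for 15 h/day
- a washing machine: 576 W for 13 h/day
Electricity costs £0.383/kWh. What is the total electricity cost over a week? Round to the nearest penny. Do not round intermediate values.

desktop computer: 337 W × 9.1 h × 7 d = 21,467 Wh = 21.47 kWh
television: 63.2 W × 15 h × 7 d = 6,636 Wh = 6.636 kWh
LED light strip: 18.5 W × 6.82 h × 7 d = 883 Wh = 0.8832 kWh
circular saw: 2096 W × 15 h × 7 d = 220,080 Wh = 220.1 kWh
washing machine: 576 W × 13 h × 7 d = 52,416 Wh = 52.42 kWh
Total energy = 21.47 + 6.636 + 0.8832 + 220.1 + 52.42 = 301.5 kWh
Cost = 301.5 kWh × £0.383 = £115.47

£115.47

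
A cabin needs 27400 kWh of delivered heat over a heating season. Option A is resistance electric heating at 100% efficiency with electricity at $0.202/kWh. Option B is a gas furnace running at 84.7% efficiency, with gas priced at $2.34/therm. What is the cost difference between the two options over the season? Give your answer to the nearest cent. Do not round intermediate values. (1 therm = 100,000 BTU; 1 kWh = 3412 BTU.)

Heat load = 27400 kWh × 3412 = 93,488,800 BTU
Gas: input = 93,488,800 / 0.847 = 110,376,387 BTU = 1,104 therm → 1,104 × $2.34 = $2,582.81
Electric: 93,488,800 BTU / 3412 = 27,400 kWh → × $0.202 = $5,534.80
Difference = |$2,582.81 − $5,534.80| = $2,951.99

$2951.99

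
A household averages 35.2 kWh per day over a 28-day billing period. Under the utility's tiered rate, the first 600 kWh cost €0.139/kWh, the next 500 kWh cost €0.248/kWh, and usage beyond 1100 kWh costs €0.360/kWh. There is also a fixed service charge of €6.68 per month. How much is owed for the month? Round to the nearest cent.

€185.71

Usage = 35.2 kWh/day × 28 days = 985.6 kWh
First 600 kWh × €0.139 = €83.40
Next 385.6 kWh × €0.248 = €95.63
Remaining tier: 0 kWh (not reached)
Energy charge = €179.03; + service €6.68 = €185.71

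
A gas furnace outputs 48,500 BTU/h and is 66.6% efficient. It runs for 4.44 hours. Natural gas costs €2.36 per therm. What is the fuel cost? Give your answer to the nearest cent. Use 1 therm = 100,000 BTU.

Heat delivered = 48,500 BTU/h × 4.44 h = 215,340 BTU
Gas input = 215,340 / 0.666 = 323,333 BTU
= 323,333 / 100,000 = 3.233 therm
Cost = 3.233 × €2.36/therm = €7.63

€7.63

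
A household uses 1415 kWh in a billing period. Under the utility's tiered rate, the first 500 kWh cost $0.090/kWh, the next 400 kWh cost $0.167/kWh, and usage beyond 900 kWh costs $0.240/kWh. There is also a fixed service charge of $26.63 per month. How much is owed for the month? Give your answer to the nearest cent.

First 500 kWh × $0.090 = $45.00
Next 400 kWh × $0.167 = $66.80
Remaining 515 kWh × $0.240 = $123.60
Energy charge = $235.40; + service $26.63 = $262.03

$262.03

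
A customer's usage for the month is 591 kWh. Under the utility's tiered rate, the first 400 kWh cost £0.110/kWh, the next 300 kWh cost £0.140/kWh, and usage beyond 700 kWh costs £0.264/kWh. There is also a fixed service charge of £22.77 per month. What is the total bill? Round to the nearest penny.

First 400 kWh × £0.110 = £44.00
Next 191 kWh × £0.140 = £26.74
Remaining tier: 0 kWh (not reached)
Energy charge = £70.74; + service £22.77 = £93.51

£93.51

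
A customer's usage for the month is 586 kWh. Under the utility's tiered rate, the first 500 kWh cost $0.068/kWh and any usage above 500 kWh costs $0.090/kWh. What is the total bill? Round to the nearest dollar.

First 500 kWh × $0.068 = $34.00
Remaining 86 kWh × $0.090 = $7.74
Total = $41.74 ≈ $42

$42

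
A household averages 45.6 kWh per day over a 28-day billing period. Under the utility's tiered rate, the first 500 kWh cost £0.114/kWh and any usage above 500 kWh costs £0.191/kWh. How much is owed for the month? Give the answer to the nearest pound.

Usage = 45.6 kWh/day × 28 days = 1276.8 kWh
First 500 kWh × £0.114 = £57.00
Remaining 776.8 kWh × £0.191 = £148.37
Total = £205.37 ≈ £205

£205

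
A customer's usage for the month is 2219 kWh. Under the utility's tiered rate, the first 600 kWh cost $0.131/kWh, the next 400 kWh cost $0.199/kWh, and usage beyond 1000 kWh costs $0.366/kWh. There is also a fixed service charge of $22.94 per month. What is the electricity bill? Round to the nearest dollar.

$627

First 600 kWh × $0.131 = $78.60
Next 400 kWh × $0.199 = $79.60
Remaining 1219 kWh × $0.366 = $446.15
Energy charge = $604.35; + service $22.94 = $627.29 ≈ $627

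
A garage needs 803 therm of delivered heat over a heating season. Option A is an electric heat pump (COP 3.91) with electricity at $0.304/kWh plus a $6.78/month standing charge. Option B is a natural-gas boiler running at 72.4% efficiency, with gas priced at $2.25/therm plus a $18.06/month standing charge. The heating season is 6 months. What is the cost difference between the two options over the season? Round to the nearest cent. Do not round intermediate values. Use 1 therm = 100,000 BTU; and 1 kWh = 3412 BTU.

Heat load = 803 therm × 100,000 = 80,300,000 BTU
Gas: input = 80,300,000 / 0.724 = 110,911,602 BTU = 1,109 therm → 1,109 × $2.25 = $2,495.51; + 6 × $18.06 standing = $2,603.87
Heat pump: 80,300,000 BTU / 3412 = 23,530 kWh heat; / 3.91 = 6,019 kWh in → × $0.304 = $1,829.80; + 6 × $6.78 standing = $1,870.48
Difference = |$2,603.87 − $1,870.48| = $733.39

$733.39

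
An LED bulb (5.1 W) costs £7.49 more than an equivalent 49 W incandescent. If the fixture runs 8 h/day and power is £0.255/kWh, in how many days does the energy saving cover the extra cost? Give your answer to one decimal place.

83.6 days

Power saved = 49 − 5.1 = 43.9 W
Daily energy saved = 43.9 W × 8 h = 351.2 Wh = 0.3512 kWh
Daily savings = 0.3512 × £0.255 = £0.0896
Payback = £7.49 / £0.0896 per day = 83.63 days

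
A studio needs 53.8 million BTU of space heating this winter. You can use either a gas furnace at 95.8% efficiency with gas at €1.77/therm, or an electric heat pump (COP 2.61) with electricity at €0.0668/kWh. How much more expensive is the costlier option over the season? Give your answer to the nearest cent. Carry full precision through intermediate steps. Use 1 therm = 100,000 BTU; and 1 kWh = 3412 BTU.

€590.45

Heat load = 53.8 × 10⁶ BTU = 53,800,000 BTU
Gas: input = 53,800,000 / 0.958 = 56,158,664 BTU = 561.6 therm → 561.6 × €1.77 = €994.01
Heat pump: 53,800,000 BTU / 3412 = 15,770 kWh heat; / 2.61 = 6,041 kWh in → × €0.0668 = €403.56
Difference = |€994.01 − €403.56| = €590.45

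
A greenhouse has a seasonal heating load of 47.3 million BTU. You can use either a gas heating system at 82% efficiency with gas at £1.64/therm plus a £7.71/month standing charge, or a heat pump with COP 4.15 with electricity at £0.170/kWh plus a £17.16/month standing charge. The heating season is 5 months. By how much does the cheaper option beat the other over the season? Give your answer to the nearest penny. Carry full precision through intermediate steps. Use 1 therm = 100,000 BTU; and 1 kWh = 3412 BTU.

£330.87

Heat load = 47.3 × 10⁶ BTU = 47,300,000 BTU
Gas: input = 47,300,000 / 0.82 = 57,682,927 BTU = 576.8 therm → 576.8 × £1.64 = £946.00; + 5 × £7.71 standing = £984.55
Heat pump: 47,300,000 BTU / 3412 = 13,860 kWh heat; / 4.15 = 3,340 kWh in → × £0.170 = £567.88; + 5 × £17.16 standing = £653.68
Difference = |£984.55 − £653.68| = £330.87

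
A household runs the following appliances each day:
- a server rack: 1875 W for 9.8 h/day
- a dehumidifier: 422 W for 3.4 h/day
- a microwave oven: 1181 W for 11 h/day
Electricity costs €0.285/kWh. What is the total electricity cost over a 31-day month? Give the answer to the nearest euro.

€290

server rack: 1875 W × 9.8 h × 31 d = 569,625 Wh = 569.6 kWh
dehumidifier: 422 W × 3.4 h × 31 d = 44,479 Wh = 44.48 kWh
microwave oven: 1181 W × 11 h × 31 d = 402,721 Wh = 402.7 kWh
Total energy = 569.6 + 44.48 + 402.7 = 1,017 kWh
Cost = 1,017 kWh × €0.285 = €289.80 ≈ €290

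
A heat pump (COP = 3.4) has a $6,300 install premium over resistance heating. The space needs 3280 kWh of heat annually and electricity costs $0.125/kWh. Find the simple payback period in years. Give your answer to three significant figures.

Resistance: 3280 kWh × $0.125 = $410.00/yr
Heat pump: 3280 / 3.4 = 964.7 kWh in → × $0.125 = $120.59/yr
Annual savings = $289.41
Payback = $6,300 / $289.41 = 21.8 years

21.8 years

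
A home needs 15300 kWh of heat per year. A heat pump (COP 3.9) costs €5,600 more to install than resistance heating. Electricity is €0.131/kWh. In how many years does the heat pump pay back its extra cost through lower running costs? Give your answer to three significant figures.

Resistance: 15300 kWh × €0.131 = €2,004.30/yr
Heat pump: 15300 / 3.9 = 3923 kWh in → × €0.131 = €513.92/yr
Annual savings = €1,490.38
Payback = €5,600 / €1,490.38 = 3.76 years

3.76 years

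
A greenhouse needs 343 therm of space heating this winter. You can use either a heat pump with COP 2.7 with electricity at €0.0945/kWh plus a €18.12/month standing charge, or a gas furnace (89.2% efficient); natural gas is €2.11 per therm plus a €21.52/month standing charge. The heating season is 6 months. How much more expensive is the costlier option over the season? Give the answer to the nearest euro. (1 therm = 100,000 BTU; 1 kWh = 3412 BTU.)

Heat load = 343 therm × 100,000 = 34,300,000 BTU
Gas: input = 34,300,000 / 0.892 = 38,452,915 BTU = 384.5 therm → 384.5 × €2.11 = €811.36; + 6 × €21.52 standing = €940.48
Heat pump: 34,300,000 BTU / 3412 = 10,050 kWh heat; / 2.7 = 3,723 kWh in → × €0.0945 = €351.85; + 6 × €18.12 standing = €460.57
Difference = |€940.48 − €460.57| = €479.91 ≈ €480

€480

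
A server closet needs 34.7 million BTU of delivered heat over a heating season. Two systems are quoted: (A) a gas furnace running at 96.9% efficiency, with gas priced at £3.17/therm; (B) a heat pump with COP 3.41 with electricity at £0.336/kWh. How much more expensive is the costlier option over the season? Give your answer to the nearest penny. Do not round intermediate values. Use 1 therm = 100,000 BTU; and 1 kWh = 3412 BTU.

Heat load = 34.7 × 10⁶ BTU = 34,700,000 BTU
Gas: input = 34,700,000 / 0.969 = 35,810,114 BTU = 358.1 therm → 358.1 × £3.17 = £1,135.18
Heat pump: 34,700,000 BTU / 3412 = 10,170 kWh heat; / 3.41 = 2,982 kWh in → × £0.336 = £1,002.09
Difference = |£1,135.18 − £1,002.09| = £133.09

£133.09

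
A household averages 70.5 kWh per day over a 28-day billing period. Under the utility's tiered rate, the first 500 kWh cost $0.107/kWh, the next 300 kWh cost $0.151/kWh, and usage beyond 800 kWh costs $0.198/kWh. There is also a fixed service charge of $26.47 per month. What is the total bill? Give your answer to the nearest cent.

Usage = 70.5 kWh/day × 28 days = 1974 kWh
First 500 kWh × $0.107 = $53.50
Next 300 kWh × $0.151 = $45.30
Remaining 1174 kWh × $0.198 = $232.45
Energy charge = $331.25; + service $26.47 = $357.72

$357.72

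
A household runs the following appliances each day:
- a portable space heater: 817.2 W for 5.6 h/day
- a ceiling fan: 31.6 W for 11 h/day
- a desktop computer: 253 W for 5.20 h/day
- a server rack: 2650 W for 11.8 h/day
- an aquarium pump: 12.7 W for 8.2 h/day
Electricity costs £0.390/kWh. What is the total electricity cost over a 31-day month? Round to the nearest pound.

portable space heater: 817.2 W × 5.6 h × 31 d = 141,866 Wh = 141.9 kWh
ceiling fan: 31.6 W × 11 h × 31 d = 10,776 Wh = 10.78 kWh
desktop computer: 253 W × 5.20 h × 31 d = 40,784 Wh = 40.78 kWh
server rack: 2650 W × 11.8 h × 31 d = 969,370 Wh = 969.4 kWh
aquarium pump: 12.7 W × 8.2 h × 31 d = 3,228 Wh = 3.228 kWh
Total energy = 141.9 + 10.78 + 40.78 + 969.4 + 3.228 = 1,166 kWh
Cost = 1,166 kWh × £0.390 = £454.75 ≈ £455

£455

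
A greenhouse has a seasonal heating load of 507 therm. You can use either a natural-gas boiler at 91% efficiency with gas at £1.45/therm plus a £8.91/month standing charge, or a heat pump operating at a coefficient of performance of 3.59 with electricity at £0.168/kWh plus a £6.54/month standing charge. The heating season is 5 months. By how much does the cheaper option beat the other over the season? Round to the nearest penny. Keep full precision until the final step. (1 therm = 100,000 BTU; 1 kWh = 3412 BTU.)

£124.34

Heat load = 507 therm × 100,000 = 50,700,000 BTU
Gas: input = 50,700,000 / 0.91 = 55,714,286 BTU = 557.1 therm → 557.1 × £1.45 = £807.86; + 5 × £8.91 standing = £852.41
Heat pump: 50,700,000 BTU / 3412 = 14,860 kWh heat; / 3.59 = 4,139 kWh in → × £0.168 = £695.37; + 5 × £6.54 standing = £728.07
Difference = |£852.41 − £728.07| = £124.34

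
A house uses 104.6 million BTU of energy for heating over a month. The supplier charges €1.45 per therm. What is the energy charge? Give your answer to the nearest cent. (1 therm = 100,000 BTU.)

104.6 million BTU × (10 therm/million BTU) = 1,046 therm
Cost = 1,046 therm × €1.45/therm = €1,516.70

€1516.70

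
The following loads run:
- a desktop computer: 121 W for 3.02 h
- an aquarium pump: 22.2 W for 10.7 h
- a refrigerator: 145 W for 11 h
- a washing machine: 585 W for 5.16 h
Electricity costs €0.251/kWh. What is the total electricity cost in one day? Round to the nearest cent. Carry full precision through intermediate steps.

desktop computer: 121 W × 3.02 h = 365 Wh = 0.3654 kWh
aquarium pump: 22.2 W × 10.7 h = 238 Wh = 0.2375 kWh
refrigerator: 145 W × 11 h = 1,595 Wh = 1.595 kWh
washing machine: 585 W × 5.16 h = 3,019 Wh = 3.019 kWh
Total energy = 0.3654 + 0.2375 + 1.595 + 3.019 = 5.217 kWh
Cost = 5.217 kWh × €0.251 = €1.31

€1.31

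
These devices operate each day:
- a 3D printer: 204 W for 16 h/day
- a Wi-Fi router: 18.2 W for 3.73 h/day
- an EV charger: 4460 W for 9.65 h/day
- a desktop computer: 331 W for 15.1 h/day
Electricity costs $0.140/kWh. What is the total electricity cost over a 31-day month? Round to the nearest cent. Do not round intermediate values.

$222.94

3D printer: 204 W × 16 h × 31 d = 101,184 Wh = 101.2 kWh
Wi-Fi router: 18.2 W × 3.73 h × 31 d = 2,104 Wh = 2.104 kWh
EV charger: 4460 W × 9.65 h × 31 d = 1,334,209 Wh = 1,334 kWh
desktop computer: 331 W × 15.1 h × 31 d = 154,941 Wh = 154.9 kWh
Total energy = 101.2 + 2.104 + 1,334 + 154.9 = 1,592 kWh
Cost = 1,592 kWh × $0.140 = $222.94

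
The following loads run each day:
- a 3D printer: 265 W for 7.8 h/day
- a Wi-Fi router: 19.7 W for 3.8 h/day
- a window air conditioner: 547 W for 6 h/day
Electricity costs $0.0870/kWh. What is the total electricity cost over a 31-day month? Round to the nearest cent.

$14.63

3D printer: 265 W × 7.8 h × 31 d = 64,077 Wh = 64.08 kWh
Wi-Fi router: 19.7 W × 3.8 h × 31 d = 2,321 Wh = 2.321 kWh
window air conditioner: 547 W × 6 h × 31 d = 101,742 Wh = 101.7 kWh
Total energy = 64.08 + 2.321 + 101.7 = 168.1 kWh
Cost = 168.1 kWh × $0.0870 = $14.63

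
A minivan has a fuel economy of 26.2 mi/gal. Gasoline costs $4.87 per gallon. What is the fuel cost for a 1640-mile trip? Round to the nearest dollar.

$305

Fuel = 1640 mi / 26.2 mpg = 62.6 gal
Cost = 62.6 gal × $4.87/gal = $304.84 ≈ $305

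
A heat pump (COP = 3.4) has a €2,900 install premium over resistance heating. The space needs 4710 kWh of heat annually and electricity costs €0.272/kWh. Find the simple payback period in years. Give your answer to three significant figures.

3.21 years

Resistance: 4710 kWh × €0.272 = €1,281.12/yr
Heat pump: 4710 / 3.4 = 1385 kWh in → × €0.272 = €376.80/yr
Annual savings = €904.32
Payback = €2,900 / €904.32 = 3.21 years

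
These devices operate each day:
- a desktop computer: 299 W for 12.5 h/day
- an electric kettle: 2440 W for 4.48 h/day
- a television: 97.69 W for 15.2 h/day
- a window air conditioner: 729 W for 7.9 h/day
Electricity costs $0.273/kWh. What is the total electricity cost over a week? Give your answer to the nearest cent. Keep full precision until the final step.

$41.88

desktop computer: 299 W × 12.5 h × 7 d = 26,162 Wh = 26.16 kWh
electric kettle: 2440 W × 4.48 h × 7 d = 76,518 Wh = 76.52 kWh
television: 97.69 W × 15.2 h × 7 d = 10,394 Wh = 10.39 kWh
window air conditioner: 729 W × 7.9 h × 7 d = 40,314 Wh = 40.31 kWh
Total energy = 26.16 + 76.52 + 10.39 + 40.31 = 153.4 kWh
Cost = 153.4 kWh × $0.273 = $41.88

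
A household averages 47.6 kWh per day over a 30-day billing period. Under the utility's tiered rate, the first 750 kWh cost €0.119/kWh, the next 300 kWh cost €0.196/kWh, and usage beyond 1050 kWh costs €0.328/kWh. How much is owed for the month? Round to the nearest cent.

€272.03

Usage = 47.6 kWh/day × 30 days = 1428 kWh
First 750 kWh × €0.119 = €89.25
Next 300 kWh × €0.196 = €58.80
Remaining 378 kWh × €0.328 = €123.98
Total = €272.03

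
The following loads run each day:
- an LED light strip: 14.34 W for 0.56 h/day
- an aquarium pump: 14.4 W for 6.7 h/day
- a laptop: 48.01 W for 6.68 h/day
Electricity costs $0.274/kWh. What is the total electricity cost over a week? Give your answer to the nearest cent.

LED light strip: 14.34 W × 0.56 h × 7 d = 56 Wh = 0.05621 kWh
aquarium pump: 14.4 W × 6.7 h × 7 d = 675 Wh = 0.6754 kWh
laptop: 48.01 W × 6.68 h × 7 d = 2,245 Wh = 2.245 kWh
Total energy = 0.05621 + 0.6754 + 2.245 = 2.977 kWh
Cost = 2.977 kWh × $0.274 = $0.82

$0.82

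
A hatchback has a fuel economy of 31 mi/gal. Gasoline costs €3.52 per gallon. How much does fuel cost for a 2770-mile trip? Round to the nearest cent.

€314.53

Fuel = 2770 mi / 31 mpg = 89.35 gal
Cost = 89.35 gal × €3.52/gal = €314.53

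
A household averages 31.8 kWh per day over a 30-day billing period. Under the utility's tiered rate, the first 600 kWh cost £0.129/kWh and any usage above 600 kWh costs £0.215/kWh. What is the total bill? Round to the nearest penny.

Usage = 31.8 kWh/day × 30 days = 954 kWh
First 600 kWh × £0.129 = £77.40
Remaining 354 kWh × £0.215 = £76.11
Total = £153.51

£153.51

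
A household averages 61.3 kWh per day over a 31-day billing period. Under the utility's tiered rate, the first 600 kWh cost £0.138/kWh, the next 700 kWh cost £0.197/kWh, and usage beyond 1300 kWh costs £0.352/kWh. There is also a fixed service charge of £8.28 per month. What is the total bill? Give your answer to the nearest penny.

Usage = 61.3 kWh/day × 31 days = 1900.3 kWh
First 600 kWh × £0.138 = £82.80
Next 700 kWh × £0.197 = £137.90
Remaining 600.3 kWh × £0.352 = £211.31
Energy charge = £432.01; + service £8.28 = £440.29

£440.29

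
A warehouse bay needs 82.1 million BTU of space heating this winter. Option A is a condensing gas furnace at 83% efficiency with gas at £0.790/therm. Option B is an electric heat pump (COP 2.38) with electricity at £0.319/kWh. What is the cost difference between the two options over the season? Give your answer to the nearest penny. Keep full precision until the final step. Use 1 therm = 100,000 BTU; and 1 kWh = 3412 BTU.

£2443.70

Heat load = 82.1 × 10⁶ BTU = 82,100,000 BTU
Gas: input = 82,100,000 / 0.83 = 98,915,663 BTU = 989.2 therm → 989.2 × £0.790 = £781.43
Heat pump: 82,100,000 BTU / 3412 = 24,060 kWh heat; / 2.38 = 10,110 kWh in → × £0.319 = £3,225.13
Difference = |£781.43 − £3,225.13| = £2,443.70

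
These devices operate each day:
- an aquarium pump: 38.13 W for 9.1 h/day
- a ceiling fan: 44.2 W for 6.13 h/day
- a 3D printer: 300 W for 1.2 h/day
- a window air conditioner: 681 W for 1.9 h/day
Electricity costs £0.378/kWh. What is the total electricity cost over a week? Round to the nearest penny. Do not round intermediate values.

aquarium pump: 38.13 W × 9.1 h × 7 d = 2,429 Wh = 2.429 kWh
ceiling fan: 44.2 W × 6.13 h × 7 d = 1,897 Wh = 1.897 kWh
3D printer: 300 W × 1.2 h × 7 d = 2,520 Wh = 2.52 kWh
window air conditioner: 681 W × 1.9 h × 7 d = 9,057 Wh = 9.057 kWh
Total energy = 2.429 + 1.897 + 2.52 + 9.057 = 15.9 kWh
Cost = 15.9 kWh × £0.378 = £6.01

£6.01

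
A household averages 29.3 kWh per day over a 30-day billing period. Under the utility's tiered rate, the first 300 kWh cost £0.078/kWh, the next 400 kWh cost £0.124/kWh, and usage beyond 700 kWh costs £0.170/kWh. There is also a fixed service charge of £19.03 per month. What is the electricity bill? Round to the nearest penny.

Usage = 29.3 kWh/day × 30 days = 879 kWh
First 300 kWh × £0.078 = £23.40
Next 400 kWh × £0.124 = £49.60
Remaining 179 kWh × £0.170 = £30.43
Energy charge = £103.43; + service £19.03 = £122.46

£122.46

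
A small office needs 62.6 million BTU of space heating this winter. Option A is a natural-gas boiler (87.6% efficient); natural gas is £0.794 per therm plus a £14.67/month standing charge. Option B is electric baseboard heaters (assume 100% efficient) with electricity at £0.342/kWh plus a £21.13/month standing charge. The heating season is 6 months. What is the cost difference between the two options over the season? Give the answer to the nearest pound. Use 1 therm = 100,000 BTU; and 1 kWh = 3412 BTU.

Heat load = 62.6 × 10⁶ BTU = 62,600,000 BTU
Gas: input = 62,600,000 / 0.876 = 71,461,187 BTU = 714.6 therm → 714.6 × £0.794 = £567.40; + 6 × £14.67 standing = £655.42
Electric: 62,600,000 BTU / 3412 = 18,350 kWh → × £0.342 = £6,274.68; + 6 × £21.13 standing = £6,401.46
Difference = |£655.42 − £6,401.46| = £5,746.04 ≈ £5746

£5746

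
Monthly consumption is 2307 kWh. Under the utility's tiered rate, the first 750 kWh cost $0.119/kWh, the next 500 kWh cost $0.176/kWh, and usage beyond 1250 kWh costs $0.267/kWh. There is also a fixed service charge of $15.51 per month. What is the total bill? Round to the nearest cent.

$474.98

First 750 kWh × $0.119 = $89.25
Next 500 kWh × $0.176 = $88.00
Remaining 1057 kWh × $0.267 = $282.22
Energy charge = $459.47; + service $15.51 = $474.98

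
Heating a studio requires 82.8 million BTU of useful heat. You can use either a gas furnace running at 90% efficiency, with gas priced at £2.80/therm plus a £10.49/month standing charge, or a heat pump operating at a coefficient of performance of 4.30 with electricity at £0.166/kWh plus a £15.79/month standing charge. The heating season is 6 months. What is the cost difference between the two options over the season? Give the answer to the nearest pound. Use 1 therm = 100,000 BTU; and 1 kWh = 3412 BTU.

Heat load = 82.8 × 10⁶ BTU = 82,800,000 BTU
Gas: input = 82,800,000 / 0.900 = 92,000,000 BTU = 920 therm → 920 × £2.80 = £2,576.00; + 6 × £10.49 standing = £2,638.94
Heat pump: 82,800,000 BTU / 3412 = 24,270 kWh heat; / 4.30 = 5,644 kWh in → × £0.166 = £936.83; + 6 × £15.79 standing = £1,031.57
Difference = |£2,638.94 − £1,031.57| = £1,607.37 ≈ £1607

£1607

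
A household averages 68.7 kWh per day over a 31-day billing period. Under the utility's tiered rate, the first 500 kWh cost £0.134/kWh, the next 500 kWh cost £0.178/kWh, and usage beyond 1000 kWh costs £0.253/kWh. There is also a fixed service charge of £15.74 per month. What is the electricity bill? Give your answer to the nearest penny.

£457.55

Usage = 68.7 kWh/day × 31 days = 2129.7 kWh
First 500 kWh × £0.134 = £67.00
Next 500 kWh × £0.178 = £89.00
Remaining 1129.7 kWh × £0.253 = £285.81
Energy charge = £441.81; + service £15.74 = £457.55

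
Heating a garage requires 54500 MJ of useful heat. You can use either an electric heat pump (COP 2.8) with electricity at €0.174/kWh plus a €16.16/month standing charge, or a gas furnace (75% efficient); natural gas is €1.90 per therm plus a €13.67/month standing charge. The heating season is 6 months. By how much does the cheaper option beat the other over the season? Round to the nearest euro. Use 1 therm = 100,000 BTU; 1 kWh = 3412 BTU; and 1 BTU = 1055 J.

€353

Heat load = 54500 MJ = 54,500,000,000 J / 1055 = 51,658,768 BTU
Gas: input = 51,658,768 / 0.75 = 68,878,357 BTU = 688.8 therm → 688.8 × €1.90 = €1,308.69; + 6 × €13.67 standing = €1,390.71
Heat pump: 51,658,768 BTU / 3412 = 15,140 kWh heat; / 2.8 = 5,407 kWh in → × €0.174 = €940.86; + 6 × €16.16 standing = €1,037.82
Difference = |€1,390.71 − €1,037.82| = €352.89 ≈ €353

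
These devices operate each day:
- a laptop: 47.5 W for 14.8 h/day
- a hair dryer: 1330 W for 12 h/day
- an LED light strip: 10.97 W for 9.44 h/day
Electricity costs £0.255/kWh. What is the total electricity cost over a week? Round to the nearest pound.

£30

laptop: 47.5 W × 14.8 h × 7 d = 4,921 Wh = 4.921 kWh
hair dryer: 1330 W × 12 h × 7 d = 111,720 Wh = 111.7 kWh
LED light strip: 10.97 W × 9.44 h × 7 d = 725 Wh = 0.7249 kWh
Total energy = 4.921 + 111.7 + 0.7249 = 117.4 kWh
Cost = 117.4 kWh × £0.255 = £29.93 ≈ £30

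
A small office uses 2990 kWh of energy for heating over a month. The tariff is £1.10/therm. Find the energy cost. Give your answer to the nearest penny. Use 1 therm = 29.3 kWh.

£112.25

2990 kWh × (0.03413 therm/kWh) = 102 therm
Cost = 102 therm × £1.10/therm = £112.25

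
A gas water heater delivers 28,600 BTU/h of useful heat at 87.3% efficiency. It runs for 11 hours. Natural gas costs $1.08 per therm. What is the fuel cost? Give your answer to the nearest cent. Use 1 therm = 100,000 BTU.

$3.89

Heat delivered = 28,600 BTU/h × 11 h = 314,600 BTU
Gas input = 314,600 / 0.873 = 360,367 BTU
= 360,367 / 100,000 = 3.604 therm
Cost = 3.604 × $1.08/therm = $3.89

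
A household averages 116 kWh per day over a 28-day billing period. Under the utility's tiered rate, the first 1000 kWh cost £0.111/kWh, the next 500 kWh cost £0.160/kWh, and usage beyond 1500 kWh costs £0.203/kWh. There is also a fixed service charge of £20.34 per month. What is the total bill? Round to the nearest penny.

£566.18

Usage = 116 kWh/day × 28 days = 3248 kWh
First 1000 kWh × £0.111 = £111.00
Next 500 kWh × £0.160 = £80.00
Remaining 1748 kWh × £0.203 = £354.84
Energy charge = £545.84; + service £20.34 = £566.18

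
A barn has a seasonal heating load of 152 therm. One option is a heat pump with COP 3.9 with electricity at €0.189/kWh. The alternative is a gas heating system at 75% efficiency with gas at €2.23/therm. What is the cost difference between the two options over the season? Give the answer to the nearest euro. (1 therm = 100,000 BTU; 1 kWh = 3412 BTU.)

Heat load = 152 therm × 100,000 = 15,200,000 BTU
Gas: input = 15,200,000 / 0.75 = 20,266,667 BTU = 202.7 therm → 202.7 × €2.23 = €451.95
Heat pump: 15,200,000 BTU / 3412 = 4,455 kWh heat; / 3.9 = 1,142 kWh in → × €0.189 = €215.89
Difference = |€451.95 − €215.89| = €236.06 ≈ €236

€236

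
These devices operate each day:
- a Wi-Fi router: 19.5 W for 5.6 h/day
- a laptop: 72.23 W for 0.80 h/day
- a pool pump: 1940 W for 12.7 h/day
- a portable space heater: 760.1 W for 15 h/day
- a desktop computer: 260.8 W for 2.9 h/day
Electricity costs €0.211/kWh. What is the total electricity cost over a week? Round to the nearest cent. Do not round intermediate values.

€54.59

Wi-Fi router: 19.5 W × 5.6 h × 7 d = 764 Wh = 0.7644 kWh
laptop: 72.23 W × 0.80 h × 7 d = 404 Wh = 0.4045 kWh
pool pump: 1940 W × 12.7 h × 7 d = 172,466 Wh = 172.5 kWh
portable space heater: 760.1 W × 15 h × 7 d = 79,810 Wh = 79.81 kWh
desktop computer: 260.8 W × 2.9 h × 7 d = 5,294 Wh = 5.294 kWh
Total energy = 0.7644 + 0.4045 + 172.5 + 79.81 + 5.294 = 258.7 kWh
Cost = 258.7 kWh × €0.211 = €54.59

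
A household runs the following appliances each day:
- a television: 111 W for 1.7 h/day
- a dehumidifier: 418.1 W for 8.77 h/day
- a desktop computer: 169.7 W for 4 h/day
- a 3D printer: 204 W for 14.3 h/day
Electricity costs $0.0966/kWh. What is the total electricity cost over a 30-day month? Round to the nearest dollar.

$22

television: 111 W × 1.7 h × 30 d = 5,661 Wh = 5.661 kWh
dehumidifier: 418.1 W × 8.77 h × 30 d = 110,002 Wh = 110 kWh
desktop computer: 169.7 W × 4 h × 30 d = 20,364 Wh = 20.36 kWh
3D printer: 204 W × 14.3 h × 30 d = 87,516 Wh = 87.52 kWh
Total energy = 5.661 + 110 + 20.36 + 87.52 = 223.5 kWh
Cost = 223.5 kWh × $0.0966 = $21.59 ≈ $22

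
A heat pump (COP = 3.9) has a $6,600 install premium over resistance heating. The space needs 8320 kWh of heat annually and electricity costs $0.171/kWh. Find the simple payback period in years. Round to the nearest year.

Resistance: 8320 kWh × $0.171 = $1,422.72/yr
Heat pump: 8320 / 3.9 = 2133 kWh in → × $0.171 = $364.80/yr
Annual savings = $1,057.92
Payback = $6,600 / $1,057.92 = 6.24 years

6 years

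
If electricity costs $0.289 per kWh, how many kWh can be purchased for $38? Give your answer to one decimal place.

131.5 kWh

$38 / $0.289 per kWh = 131.5 kWh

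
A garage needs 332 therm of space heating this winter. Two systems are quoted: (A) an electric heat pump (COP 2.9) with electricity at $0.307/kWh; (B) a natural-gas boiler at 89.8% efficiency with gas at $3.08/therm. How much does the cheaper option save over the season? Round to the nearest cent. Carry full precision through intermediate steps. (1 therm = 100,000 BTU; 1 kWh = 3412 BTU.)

$108.63

Heat load = 332 therm × 100,000 = 33,200,000 BTU
Gas: input = 33,200,000 / 0.898 = 36,971,047 BTU = 369.7 therm → 369.7 × $3.08 = $1,138.71
Heat pump: 33,200,000 BTU / 3412 = 9,730 kWh heat; / 2.9 = 3,355 kWh in → × $0.307 = $1,030.08
Difference = |$1,138.71 − $1,030.08| = $108.63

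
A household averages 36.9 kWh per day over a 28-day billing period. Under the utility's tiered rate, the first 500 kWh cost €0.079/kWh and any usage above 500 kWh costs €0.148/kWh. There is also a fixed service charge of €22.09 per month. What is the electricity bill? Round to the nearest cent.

Usage = 36.9 kWh/day × 28 days = 1033.2 kWh
First 500 kWh × €0.079 = €39.50
Remaining 533.2 kWh × €0.148 = €78.91
Energy charge = €118.41; + service €22.09 = €140.50

€140.50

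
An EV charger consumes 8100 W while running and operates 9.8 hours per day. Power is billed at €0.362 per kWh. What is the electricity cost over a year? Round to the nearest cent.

€10488.48

Energy = 8100 W × 9.8 h/day × 365 days = 28,973,700 Wh = 28,970 kWh
Cost = 28,970 kWh × €0.362/kWh = €10,488.48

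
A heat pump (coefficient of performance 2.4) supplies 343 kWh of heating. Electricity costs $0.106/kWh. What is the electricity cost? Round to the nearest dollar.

$15

Electrical input = 343 kWh / 2.4 = 142.9 kWh
Cost = 142.9 × $0.106/kWh = $15.15 ≈ $15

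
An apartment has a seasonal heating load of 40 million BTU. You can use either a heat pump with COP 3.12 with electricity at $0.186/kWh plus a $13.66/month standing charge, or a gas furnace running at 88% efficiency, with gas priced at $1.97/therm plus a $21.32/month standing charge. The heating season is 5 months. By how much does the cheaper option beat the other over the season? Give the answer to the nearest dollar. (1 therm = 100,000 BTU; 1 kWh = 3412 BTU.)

Heat load = 40 × 10⁶ BTU = 40,000,000 BTU
Gas: input = 40,000,000 / 0.88 = 45,454,545 BTU = 454.5 therm → 454.5 × $1.97 = $895.45; + 5 × $21.32 standing = $1,002.05
Heat pump: 40,000,000 BTU / 3412 = 11,720 kWh heat; / 3.12 = 3,757 kWh in → × $0.186 = $698.89; + 5 × $13.66 standing = $767.19
Difference = |$1,002.05 − $767.19| = $234.86 ≈ $235

$235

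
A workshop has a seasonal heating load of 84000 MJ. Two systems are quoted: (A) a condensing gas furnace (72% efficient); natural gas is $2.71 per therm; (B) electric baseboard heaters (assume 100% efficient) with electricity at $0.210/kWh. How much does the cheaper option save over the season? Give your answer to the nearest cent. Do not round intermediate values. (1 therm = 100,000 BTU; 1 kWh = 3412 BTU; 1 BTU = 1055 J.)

$1903.62

Heat load = 84000 MJ = 84,000,000,000 J / 1055 = 79,620,853 BTU
Gas: input = 79,620,853 / 0.72 = 110,584,518 BTU = 1,106 therm → 1,106 × $2.71 = $2,996.84
Electric: 79,620,853 BTU / 3412 = 23,340 kWh → × $0.210 = $4,900.46
Difference = |$2,996.84 − $4,900.46| = $1,903.62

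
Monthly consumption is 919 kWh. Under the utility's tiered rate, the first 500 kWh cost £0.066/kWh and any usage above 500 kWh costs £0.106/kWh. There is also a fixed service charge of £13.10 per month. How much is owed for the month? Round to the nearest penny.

First 500 kWh × £0.066 = £33.00
Remaining 419 kWh × £0.106 = £44.41
Energy charge = £77.41; + service £13.10 = £90.51

£90.51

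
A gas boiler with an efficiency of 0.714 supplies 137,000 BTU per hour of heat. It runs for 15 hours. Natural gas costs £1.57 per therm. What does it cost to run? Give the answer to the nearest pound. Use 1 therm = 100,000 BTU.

Heat delivered = 137,000 BTU/h × 15 h = 2,055,000 BTU
Gas input = 2,055,000 / 0.714 = 2,878,151 BTU
= 2,878,151 / 100,000 = 28.78 therm
Cost = 28.78 × £1.57/therm = £45.19 ≈ £45

£45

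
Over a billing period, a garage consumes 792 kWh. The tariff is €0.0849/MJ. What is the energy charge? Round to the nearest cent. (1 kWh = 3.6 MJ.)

792 kWh × (3.6 MJ/kWh) = 2,851 MJ
Cost = 2,851 MJ × €0.0849/MJ = €242.07

€242.07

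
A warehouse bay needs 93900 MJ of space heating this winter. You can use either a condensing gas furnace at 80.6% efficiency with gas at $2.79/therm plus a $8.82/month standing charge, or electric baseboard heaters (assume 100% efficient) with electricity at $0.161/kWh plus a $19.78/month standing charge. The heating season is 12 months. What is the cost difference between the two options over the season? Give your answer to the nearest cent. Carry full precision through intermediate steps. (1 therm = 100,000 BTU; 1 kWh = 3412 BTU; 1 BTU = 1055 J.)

Heat load = 93900 MJ = 93,900,000,000 J / 1055 = 89,004,739 BTU
Gas: input = 89,004,739 / 0.806 = 110,427,716 BTU = 1,104 therm → 1,104 × $2.79 = $3,080.93; + 12 × $8.82 standing = $3,186.77
Electric: 89,004,739 BTU / 3412 = 26,090 kWh → × $0.161 = $4,199.81; + 12 × $19.78 standing = $4,437.17
Difference = |$3,186.77 − $4,437.17| = $1,250.40

$1250.40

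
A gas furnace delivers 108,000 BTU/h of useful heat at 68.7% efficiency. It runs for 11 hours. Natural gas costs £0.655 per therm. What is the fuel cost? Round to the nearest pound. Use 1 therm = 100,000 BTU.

£11

Heat delivered = 108,000 BTU/h × 11 h = 1,188,000 BTU
Gas input = 1,188,000 / 0.687 = 1,729,258 BTU
= 1,729,258 / 100,000 = 17.29 therm
Cost = 17.29 × £0.655/therm = £11.33 ≈ £11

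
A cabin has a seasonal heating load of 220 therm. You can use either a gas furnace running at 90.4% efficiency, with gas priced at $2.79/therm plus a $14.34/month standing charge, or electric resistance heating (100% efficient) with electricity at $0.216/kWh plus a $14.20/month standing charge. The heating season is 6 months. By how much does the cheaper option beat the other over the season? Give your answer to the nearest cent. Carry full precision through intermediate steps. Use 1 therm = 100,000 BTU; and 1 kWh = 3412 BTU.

Heat load = 220 therm × 100,000 = 22,000,000 BTU
Gas: input = 22,000,000 / 0.904 = 24,336,283 BTU = 243.4 therm → 243.4 × $2.79 = $678.98; + 6 × $14.34 standing = $765.02
Electric: 22,000,000 BTU / 3412 = 6,448 kWh → × $0.216 = $1,392.73; + 6 × $14.20 standing = $1,477.93
Difference = |$765.02 − $1,477.93| = $712.91

$712.91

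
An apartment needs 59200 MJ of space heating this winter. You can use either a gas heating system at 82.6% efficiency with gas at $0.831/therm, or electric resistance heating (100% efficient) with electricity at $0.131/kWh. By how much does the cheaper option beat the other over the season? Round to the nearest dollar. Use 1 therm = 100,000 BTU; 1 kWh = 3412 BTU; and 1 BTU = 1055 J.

$1590

Heat load = 59200 MJ = 59,200,000,000 J / 1055 = 56,113,744 BTU
Gas: input = 56,113,744 / 0.826 = 67,934,315 BTU = 679.3 therm → 679.3 × $0.831 = $564.53
Electric: 56,113,744 BTU / 3412 = 16,450 kWh → × $0.131 = $2,154.43
Difference = |$564.53 − $2,154.43| = $1,589.89 ≈ $1590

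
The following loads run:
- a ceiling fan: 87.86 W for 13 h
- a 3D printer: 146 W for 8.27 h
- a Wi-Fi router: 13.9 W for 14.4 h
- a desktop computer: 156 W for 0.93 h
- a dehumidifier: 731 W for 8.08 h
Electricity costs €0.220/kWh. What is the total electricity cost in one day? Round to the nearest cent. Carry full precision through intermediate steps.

€1.89

ceiling fan: 87.86 W × 13 h = 1,142 Wh = 1.142 kWh
3D printer: 146 W × 8.27 h = 1,207 Wh = 1.207 kWh
Wi-Fi router: 13.9 W × 14.4 h = 200 Wh = 0.2002 kWh
desktop computer: 156 W × 0.93 h = 145 Wh = 0.1451 kWh
dehumidifier: 731 W × 8.08 h = 5,906 Wh = 5.906 kWh
Total energy = 1.142 + 1.207 + 0.2002 + 0.1451 + 5.906 = 8.601 kWh
Cost = 8.601 kWh × €0.220 = €1.89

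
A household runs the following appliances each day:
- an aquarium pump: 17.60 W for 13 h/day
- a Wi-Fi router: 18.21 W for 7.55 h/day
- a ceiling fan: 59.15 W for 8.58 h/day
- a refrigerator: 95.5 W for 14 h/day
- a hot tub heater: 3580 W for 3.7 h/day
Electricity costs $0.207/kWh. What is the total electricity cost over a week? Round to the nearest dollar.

aquarium pump: 17.60 W × 13 h × 7 d = 1,602 Wh = 1.602 kWh
Wi-Fi router: 18.21 W × 7.55 h × 7 d = 962 Wh = 0.9624 kWh
ceiling fan: 59.15 W × 8.58 h × 7 d = 3,553 Wh = 3.553 kWh
refrigerator: 95.5 W × 14 h × 7 d = 9,359 Wh = 9.359 kWh
hot tub heater: 3580 W × 3.7 h × 7 d = 92,722 Wh = 92.72 kWh
Total energy = 1.602 + 0.9624 + 3.553 + 9.359 + 92.72 = 108.2 kWh
Cost = 108.2 kWh × $0.207 = $22.40 ≈ $22

$22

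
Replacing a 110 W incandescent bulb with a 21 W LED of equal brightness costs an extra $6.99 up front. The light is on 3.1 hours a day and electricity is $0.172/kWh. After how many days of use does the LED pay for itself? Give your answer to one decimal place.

147.3 days

Power saved = 110 − 21 = 89 W
Daily energy saved = 89 W × 3.1 h = 275.9 Wh = 0.2759 kWh
Daily savings = 0.2759 × $0.172 = $0.0475
Payback = $6.99 / $0.0475 per day = 147.3 days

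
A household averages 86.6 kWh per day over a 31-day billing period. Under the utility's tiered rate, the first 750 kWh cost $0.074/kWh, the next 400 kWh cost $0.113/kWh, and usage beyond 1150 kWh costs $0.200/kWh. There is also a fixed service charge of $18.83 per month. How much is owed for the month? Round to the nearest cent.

Usage = 86.6 kWh/day × 31 days = 2684.6 kWh
First 750 kWh × $0.074 = $55.50
Next 400 kWh × $0.113 = $45.20
Remaining 1534.6 kWh × $0.200 = $306.92
Energy charge = $407.62; + service $18.83 = $426.45

$426.45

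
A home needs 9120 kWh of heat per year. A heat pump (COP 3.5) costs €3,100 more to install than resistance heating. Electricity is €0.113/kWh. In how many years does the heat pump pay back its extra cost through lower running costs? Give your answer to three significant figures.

4.21 years

Resistance: 9120 kWh × €0.113 = €1,030.56/yr
Heat pump: 9120 / 3.5 = 2606 kWh in → × €0.113 = €294.45/yr
Annual savings = €736.11
Payback = €3,100 / €736.11 = 4.21 years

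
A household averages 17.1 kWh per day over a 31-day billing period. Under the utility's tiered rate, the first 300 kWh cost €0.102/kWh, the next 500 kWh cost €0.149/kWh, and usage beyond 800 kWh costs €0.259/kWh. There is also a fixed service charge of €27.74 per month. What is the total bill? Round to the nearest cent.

Usage = 17.1 kWh/day × 31 days = 530.1 kWh
First 300 kWh × €0.102 = €30.60
Next 230.1 kWh × €0.149 = €34.28
Remaining tier: 0 kWh (not reached)
Energy charge = €64.88; + service €27.74 = €92.62

€92.62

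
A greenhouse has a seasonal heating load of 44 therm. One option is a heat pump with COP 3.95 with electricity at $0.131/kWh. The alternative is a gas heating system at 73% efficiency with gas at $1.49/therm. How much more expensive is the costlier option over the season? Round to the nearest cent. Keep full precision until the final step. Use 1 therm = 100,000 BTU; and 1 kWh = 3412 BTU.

$47.04

Heat load = 44 therm × 100,000 = 4,400,000 BTU
Gas: input = 4,400,000 / 0.73 = 6,027,397 BTU = 60.27 therm → 60.27 × $1.49 = $89.81
Heat pump: 4,400,000 BTU / 3412 = 1,290 kWh heat; / 3.95 = 326.5 kWh in → × $0.131 = $42.77
Difference = |$89.81 − $42.77| = $47.04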